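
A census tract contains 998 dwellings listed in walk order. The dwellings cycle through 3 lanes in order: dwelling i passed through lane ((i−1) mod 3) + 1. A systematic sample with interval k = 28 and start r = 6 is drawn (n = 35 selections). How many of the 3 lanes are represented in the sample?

Consecutive selections differ by k = 28, so their lane numbers differ by 28 mod 3 = 1.
gcd(28, 3) = 1, so the sample visits 3/1 = 3 distinct residues mod 3.
Start 6 is lane 3; the lanes hit are 1, 2, 3.

3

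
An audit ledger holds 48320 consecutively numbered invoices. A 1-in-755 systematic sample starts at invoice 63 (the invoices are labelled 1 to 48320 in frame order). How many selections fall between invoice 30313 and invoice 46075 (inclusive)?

k = 755
First selection ≥ 30313: 63 + ⌈(30313−63)/755⌉·755 = 63 + 41×755 = 31018
Last selection ≤ 46075: 63 + ⌊(46075−63)/755⌋·755 = 63 + 60×755 = 45363
Count = 60 − 41 + 1 = 20

20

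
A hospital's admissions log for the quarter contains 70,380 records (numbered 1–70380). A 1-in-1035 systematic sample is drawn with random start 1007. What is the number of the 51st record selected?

52757

k = 1035
51st selection = r + (51−1)·k = 1007 + 50×1035 = 1007 + 51750 = 52757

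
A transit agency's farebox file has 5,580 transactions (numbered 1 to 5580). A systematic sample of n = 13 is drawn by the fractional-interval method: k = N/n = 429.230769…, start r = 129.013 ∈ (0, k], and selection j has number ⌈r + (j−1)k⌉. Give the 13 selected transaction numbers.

j=1: r + 0k = 129.013 → ⌈·⌉ = 130
j=2: r + 1k = 558.243769… → ⌈·⌉ = 559
j=3: r + 2k = 987.474538… → ⌈·⌉ = 988
j=4: r + 3k = 1416.705307… → ⌈·⌉ = 1417
j=5: r + 4k = 1845.936076… → ⌈·⌉ = 1846
j=6: r + 5k = 2275.166846… → ⌈·⌉ = 2276
j=7: r + 6k = 2704.397615… → ⌈·⌉ = 2705
j=8: r + 7k = 3133.628384… → ⌈·⌉ = 3134
j=9: r + 8k = 3562.859153… → ⌈·⌉ = 3563
j=10: r + 9k = 3992.089923… → ⌈·⌉ = 3993
j=11: r + 10k = 4421.320692… → ⌈·⌉ = 4422
j=12: r + 11k = 4850.551461… → ⌈·⌉ = 4851
j=13: r + 12k = 5279.782230… → ⌈·⌉ = 5280

130, 559, 988, 1417, 1846, 2276, 2705, 3134, 3563, 3993, 4422, 4851, 5280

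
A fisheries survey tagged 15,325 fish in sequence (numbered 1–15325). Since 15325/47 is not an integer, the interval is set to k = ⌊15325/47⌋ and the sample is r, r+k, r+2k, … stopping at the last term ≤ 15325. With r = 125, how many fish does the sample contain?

k = ⌊15325/47⌋ = 326
Achieved size = ⌊(15325 − 125)/326⌋ + 1 = ⌊15200/326⌋ + 1 = 46 + 1 = 47
(last selection: 125 + 46×326 = 15121 ≤ 15325; next would be 15447 > 15325)

47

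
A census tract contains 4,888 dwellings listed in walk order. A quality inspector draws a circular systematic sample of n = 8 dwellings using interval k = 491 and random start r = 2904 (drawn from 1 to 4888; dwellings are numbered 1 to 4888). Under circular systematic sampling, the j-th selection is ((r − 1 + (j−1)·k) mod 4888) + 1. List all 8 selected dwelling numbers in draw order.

2904, 3395, 3886, 4377, 4868, 471, 962, 1453

Selection 1: 2904
Selection 2: 2904 + 491 = 3395
Selection 3: 3395 + 491 = 3886
Selection 4: 3886 + 491 = 4377
Selection 5: 4377 + 491 = 4868
Selection 6: 4868 + 491 = 5359 → 5359 − 4888 = 471
Selection 7: 471 + 491 = 962
Selection 8: 962 + 491 = 1453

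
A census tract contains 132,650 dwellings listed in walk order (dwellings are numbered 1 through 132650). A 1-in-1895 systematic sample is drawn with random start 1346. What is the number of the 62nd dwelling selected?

k = 1895
62nd selection = r + (62−1)·k = 1346 + 61×1895 = 1346 + 115595 = 116941

116941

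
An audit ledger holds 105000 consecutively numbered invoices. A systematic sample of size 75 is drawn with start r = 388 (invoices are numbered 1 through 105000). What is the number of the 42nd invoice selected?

k = 105000/75 = 1400
42nd selection = r + (42−1)·k = 388 + 41×1400 = 388 + 57400 = 57788

57788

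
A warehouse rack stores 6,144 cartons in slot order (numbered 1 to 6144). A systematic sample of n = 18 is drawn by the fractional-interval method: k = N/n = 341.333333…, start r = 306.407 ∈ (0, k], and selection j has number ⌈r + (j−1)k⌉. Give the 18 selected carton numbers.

j=1: r + 0k = 306.407 → ⌈·⌉ = 307
j=2: r + 1k = 647.740333… → ⌈·⌉ = 648
j=3: r + 2k = 989.073666… → ⌈·⌉ = 990
j=4: r + 3k = 1330.407 → ⌈·⌉ = 1331
j=5: r + 4k = 1671.740333… → ⌈·⌉ = 1672
j=6: r + 5k = 2013.073666… → ⌈·⌉ = 2014
j=7: r + 6k = 2354.407 → ⌈·⌉ = 2355
j=8: r + 7k = 2695.740333… → ⌈·⌉ = 2696
j=9: r + 8k = 3037.073666… → ⌈·⌉ = 3038
j=10: r + 9k = 3378.407 → ⌈·⌉ = 3379
j=11: r + 10k = 3719.740333… → ⌈·⌉ = 3720
j=12: r + 11k = 4061.073666… → ⌈·⌉ = 4062
j=13: r + 12k = 4402.407 → ⌈·⌉ = 4403
j=14: r + 13k = 4743.740333… → ⌈·⌉ = 4744
j=15: r + 14k = 5085.073666… → ⌈·⌉ = 5086
j=16: r + 15k = 5426.407 → ⌈·⌉ = 5427
j=17: r + 16k = 5767.740333… → ⌈·⌉ = 5768
j=18: r + 17k = 6109.073666… → ⌈·⌉ = 6110

307, 648, 990, 1331, 1672, 2014, 2355, 2696, 3038, 3379, 3720, 4062, 4403, 4744, 5086, 5427, 5768, 6110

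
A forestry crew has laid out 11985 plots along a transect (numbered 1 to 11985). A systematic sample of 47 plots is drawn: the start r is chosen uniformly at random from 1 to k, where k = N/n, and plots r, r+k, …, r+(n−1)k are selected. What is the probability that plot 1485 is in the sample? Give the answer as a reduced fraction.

1/255

k = 11985/47 = 255.
Plot 1485 is selected iff r ≡ 1485 (mod 255); exactly one such r in {1,…,255}.
Inclusion probability = 1/255.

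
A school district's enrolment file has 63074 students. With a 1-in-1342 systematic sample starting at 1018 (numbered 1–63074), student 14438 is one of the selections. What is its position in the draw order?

11

k = 1342
position = (14438 − 1018)/1342 + 1 = 13420/1342 + 1 = 10 + 1 = 11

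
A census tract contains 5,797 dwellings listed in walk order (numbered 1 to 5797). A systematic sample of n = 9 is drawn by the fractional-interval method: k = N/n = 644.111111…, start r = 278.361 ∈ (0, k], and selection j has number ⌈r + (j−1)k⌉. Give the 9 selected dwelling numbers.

279, 923, 1567, 2211, 2855, 3499, 4144, 4788, 5432

j=1: r + 0k = 278.361 → ⌈·⌉ = 279
j=2: r + 1k = 922.472111… → ⌈·⌉ = 923
j=3: r + 2k = 1566.583222… → ⌈·⌉ = 1567
j=4: r + 3k = 2210.694333… → ⌈·⌉ = 2211
j=5: r + 4k = 2854.805444… → ⌈·⌉ = 2855
j=6: r + 5k = 3498.916555… → ⌈·⌉ = 3499
j=7: r + 6k = 4143.027666… → ⌈·⌉ = 4144
j=8: r + 7k = 4787.138777… → ⌈·⌉ = 4788
j=9: r + 8k = 5431.249888… → ⌈·⌉ = 5432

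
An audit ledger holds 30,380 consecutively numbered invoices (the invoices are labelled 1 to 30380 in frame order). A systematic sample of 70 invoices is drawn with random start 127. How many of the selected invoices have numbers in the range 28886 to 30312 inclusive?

k = 30380/70 = 434
First selection ≥ 28886: 127 + ⌈(28886−127)/434⌉·434 = 127 + 67×434 = 29205
Last selection ≤ 30312: 127 + ⌊(30312−127)/434⌋·434 = 127 + 69×434 = 30073
Count = 69 − 67 + 1 = 3

3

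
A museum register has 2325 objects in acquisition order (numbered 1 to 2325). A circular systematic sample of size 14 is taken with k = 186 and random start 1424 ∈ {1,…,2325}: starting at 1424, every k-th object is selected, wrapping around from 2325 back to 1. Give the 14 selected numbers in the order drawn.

Selection 1: 1424
Selection 2: 1424 + 186 = 1610
Selection 3: 1610 + 186 = 1796
Selection 4: 1796 + 186 = 1982
Selection 5: 1982 + 186 = 2168
Selection 6: 2168 + 186 = 2354 → 2354 − 2325 = 29
Selection 7: 29 + 186 = 215
Selection 8: 215 + 186 = 401
Selection 9: 401 + 186 = 587
Selection 10: 587 + 186 = 773
Selection 11: 773 + 186 = 959
Selection 12: 959 + 186 = 1145
Selection 13: 1145 + 186 = 1331
Selection 14: 1331 + 186 = 1517

1424, 1610, 1796, 1982, 2168, 29, 215, 401, 587, 773, 959, 1145, 1331, 1517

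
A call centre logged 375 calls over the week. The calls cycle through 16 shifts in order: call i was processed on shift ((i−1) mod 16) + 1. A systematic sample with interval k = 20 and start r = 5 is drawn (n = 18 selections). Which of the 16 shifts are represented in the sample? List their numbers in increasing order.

Consecutive selections differ by k = 20, so their shift numbers differ by 20 mod 16 = 4.
gcd(20, 16) = 4, so the sample visits 16/4 = 4 distinct residues mod 16.
Start 5 is shift 5; the shifts hit are 1, 5, 9, 13.

1, 5, 9, 13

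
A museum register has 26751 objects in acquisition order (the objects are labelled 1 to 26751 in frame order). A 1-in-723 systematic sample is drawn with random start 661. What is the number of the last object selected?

26689

k = 723
37th selection = r + (37−1)·k = 661 + 36×723 = 661 + 26028 = 26689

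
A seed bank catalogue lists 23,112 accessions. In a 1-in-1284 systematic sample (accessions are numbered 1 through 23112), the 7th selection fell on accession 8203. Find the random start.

k = 1284
r = 8203 − (7−1)×1284 = 8203 − 7704 = 499

499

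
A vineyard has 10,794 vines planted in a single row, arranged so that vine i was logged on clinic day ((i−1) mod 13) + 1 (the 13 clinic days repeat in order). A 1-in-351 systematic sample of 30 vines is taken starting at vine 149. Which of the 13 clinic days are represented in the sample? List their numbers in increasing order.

Consecutive selections differ by k = 351, so their clinic day numbers differ by 351 mod 13 = 0.
gcd(351, 13) = 13, so the sample visits 13/13 = 1 distinct residues mod 13.
Start 149 is clinic day 6; the clinic days hit are 6.

6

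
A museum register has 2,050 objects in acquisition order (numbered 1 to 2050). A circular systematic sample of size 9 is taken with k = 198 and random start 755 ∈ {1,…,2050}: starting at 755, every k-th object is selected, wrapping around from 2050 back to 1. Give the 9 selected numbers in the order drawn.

Selection 1: 755
Selection 2: 755 + 198 = 953
Selection 3: 953 + 198 = 1151
Selection 4: 1151 + 198 = 1349
Selection 5: 1349 + 198 = 1547
Selection 6: 1547 + 198 = 1745
Selection 7: 1745 + 198 = 1943
Selection 8: 1943 + 198 = 2141 → 2141 − 2050 = 91
Selection 9: 91 + 198 = 289

755, 953, 1151, 1349, 1547, 1745, 1943, 91, 289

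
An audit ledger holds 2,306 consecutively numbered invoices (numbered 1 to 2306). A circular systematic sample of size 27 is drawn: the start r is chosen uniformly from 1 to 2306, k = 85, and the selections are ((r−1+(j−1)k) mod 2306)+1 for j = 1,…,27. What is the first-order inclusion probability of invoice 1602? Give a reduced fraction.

27/2306

For each position j, as r ranges over 1…2306 the j-th selection hits every invoice exactly once, so invoice 1602 is selected for exactly 27 of the 2306 starts.
Inclusion probability = 27/2306.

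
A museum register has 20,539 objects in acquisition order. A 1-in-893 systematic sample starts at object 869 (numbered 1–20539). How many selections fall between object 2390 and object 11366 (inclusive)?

k = 893
First selection ≥ 2390: 869 + ⌈(2390−869)/893⌉·893 = 869 + 2×893 = 2655
Last selection ≤ 11366: 869 + ⌊(11366−869)/893⌋·893 = 869 + 11×893 = 10692
Count = 11 − 2 + 1 = 10

10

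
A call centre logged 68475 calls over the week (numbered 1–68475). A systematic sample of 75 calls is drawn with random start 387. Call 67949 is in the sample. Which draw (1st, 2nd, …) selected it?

75

k = 68475/75 = 913
position = (67949 − 387)/913 + 1 = 67562/913 + 1 = 74 + 1 = 75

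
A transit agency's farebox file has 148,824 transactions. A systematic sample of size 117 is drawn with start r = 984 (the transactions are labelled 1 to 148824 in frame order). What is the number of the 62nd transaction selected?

78576

k = 148824/117 = 1272
62nd selection = r + (62−1)·k = 984 + 61×1272 = 984 + 77592 = 78576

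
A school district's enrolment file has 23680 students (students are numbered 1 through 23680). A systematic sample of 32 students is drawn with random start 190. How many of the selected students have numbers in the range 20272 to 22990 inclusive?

3

k = 23680/32 = 740
First selection ≥ 20272: 190 + ⌈(20272−190)/740⌉·740 = 190 + 28×740 = 20910
Last selection ≤ 22990: 190 + ⌊(22990−190)/740⌋·740 = 190 + 30×740 = 22390
Count = 30 − 28 + 1 = 3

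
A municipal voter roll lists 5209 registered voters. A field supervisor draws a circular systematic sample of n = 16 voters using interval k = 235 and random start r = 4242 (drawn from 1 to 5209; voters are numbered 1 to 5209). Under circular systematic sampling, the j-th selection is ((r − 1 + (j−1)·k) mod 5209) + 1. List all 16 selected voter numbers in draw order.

Selection 1: 4242
Selection 2: 4242 + 235 = 4477
Selection 3: 4477 + 235 = 4712
Selection 4: 4712 + 235 = 4947
Selection 5: 4947 + 235 = 5182
Selection 6: 5182 + 235 = 5417 → 5417 − 5209 = 208
Selection 7: 208 + 235 = 443
Selection 8: 443 + 235 = 678
Selection 9: 678 + 235 = 913
Selection 10: 913 + 235 = 1148
Selection 11: 1148 + 235 = 1383
Selection 12: 1383 + 235 = 1618
Selection 13: 1618 + 235 = 1853
Selection 14: 1853 + 235 = 2088
Selection 15: 2088 + 235 = 2323
Selection 16: 2323 + 235 = 2558

4242, 4477, 4712, 4947, 5182, 208, 443, 678, 913, 1148, 1383, 1618, 1853, 2088, 2323, 2558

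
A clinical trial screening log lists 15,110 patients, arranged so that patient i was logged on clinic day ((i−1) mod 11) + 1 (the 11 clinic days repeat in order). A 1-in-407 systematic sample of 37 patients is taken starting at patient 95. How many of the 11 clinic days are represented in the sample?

1

Consecutive selections differ by k = 407, so their clinic day numbers differ by 407 mod 11 = 0.
gcd(407, 11) = 11, so the sample visits 11/11 = 1 distinct residues mod 11.
Start 95 is clinic day 7; the clinic days hit are 7.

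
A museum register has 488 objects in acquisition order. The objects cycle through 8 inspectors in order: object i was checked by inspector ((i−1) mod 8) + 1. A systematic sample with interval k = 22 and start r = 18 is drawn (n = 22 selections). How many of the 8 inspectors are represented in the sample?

4

Consecutive selections differ by k = 22, so their inspector numbers differ by 22 mod 8 = 6.
gcd(22, 8) = 2, so the sample visits 8/2 = 4 distinct residues mod 8.
Start 18 is inspector 2; the inspectors hit are 2, 4, 6, 8.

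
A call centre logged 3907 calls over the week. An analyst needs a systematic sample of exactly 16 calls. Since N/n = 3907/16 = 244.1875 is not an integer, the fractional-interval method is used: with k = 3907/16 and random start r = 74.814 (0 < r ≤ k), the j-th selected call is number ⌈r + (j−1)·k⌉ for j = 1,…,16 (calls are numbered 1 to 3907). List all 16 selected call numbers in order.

j=1: r + 0k = 74.814 → ⌈·⌉ = 75
j=2: r + 1k = 319.0015 → ⌈·⌉ = 320
j=3: r + 2k = 563.189 → ⌈·⌉ = 564
j=4: r + 3k = 807.3765 → ⌈·⌉ = 808
j=5: r + 4k = 1051.564 → ⌈·⌉ = 1052
j=6: r + 5k = 1295.7515 → ⌈·⌉ = 1296
j=7: r + 6k = 1539.939 → ⌈·⌉ = 1540
j=8: r + 7k = 1784.1265 → ⌈·⌉ = 1785
j=9: r + 8k = 2028.314 → ⌈·⌉ = 2029
j=10: r + 9k = 2272.5015 → ⌈·⌉ = 2273
j=11: r + 10k = 2516.689 → ⌈·⌉ = 2517
j=12: r + 11k = 2760.8765 → ⌈·⌉ = 2761
j=13: r + 12k = 3005.064 → ⌈·⌉ = 3006
j=14: r + 13k = 3249.2515 → ⌈·⌉ = 3250
j=15: r + 14k = 3493.439 → ⌈·⌉ = 3494
j=16: r + 15k = 3737.6265 → ⌈·⌉ = 3738

75, 320, 564, 808, 1052, 1296, 1540, 1785, 2029, 2273, 2517, 2761, 3006, 3250, 3494, 3738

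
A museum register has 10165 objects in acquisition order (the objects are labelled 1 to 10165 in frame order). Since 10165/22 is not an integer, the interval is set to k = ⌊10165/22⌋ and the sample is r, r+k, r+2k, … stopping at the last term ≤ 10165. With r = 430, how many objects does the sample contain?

k = ⌊10165/22⌋ = 462
Achieved size = ⌊(10165 − 430)/462⌋ + 1 = ⌊9735/462⌋ + 1 = 21 + 1 = 22
(last selection: 430 + 21×462 = 10132 ≤ 10165; next would be 10594 > 10165)

22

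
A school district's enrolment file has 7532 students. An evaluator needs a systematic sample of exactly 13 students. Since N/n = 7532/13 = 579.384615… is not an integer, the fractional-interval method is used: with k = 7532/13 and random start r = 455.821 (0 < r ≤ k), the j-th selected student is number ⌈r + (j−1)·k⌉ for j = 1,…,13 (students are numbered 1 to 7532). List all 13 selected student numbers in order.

j=1: r + 0k = 455.821 → ⌈·⌉ = 456
j=2: r + 1k = 1035.205615… → ⌈·⌉ = 1036
j=3: r + 2k = 1614.590230… → ⌈·⌉ = 1615
j=4: r + 3k = 2193.974846… → ⌈·⌉ = 2194
j=5: r + 4k = 2773.359461… → ⌈·⌉ = 2774
j=6: r + 5k = 3352.744076… → ⌈·⌉ = 3353
j=7: r + 6k = 3932.128692… → ⌈·⌉ = 3933
j=8: r + 7k = 4511.513307… → ⌈·⌉ = 4512
j=9: r + 8k = 5090.897923… → ⌈·⌉ = 5091
j=10: r + 9k = 5670.282538… → ⌈·⌉ = 5671
j=11: r + 10k = 6249.667153… → ⌈·⌉ = 6250
j=12: r + 11k = 6829.051769… → ⌈·⌉ = 6830
j=13: r + 12k = 7408.436384… → ⌈·⌉ = 7409

456, 1036, 1615, 2194, 2774, 3353, 3933, 4512, 5091, 5671, 6250, 6830, 7409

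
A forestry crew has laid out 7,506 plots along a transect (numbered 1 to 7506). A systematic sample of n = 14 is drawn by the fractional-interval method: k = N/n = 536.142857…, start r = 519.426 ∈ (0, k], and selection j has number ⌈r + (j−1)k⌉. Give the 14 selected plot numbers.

520, 1056, 1592, 2128, 2664, 3201, 3737, 4273, 4809, 5345, 5881, 6417, 6954, 7490

j=1: r + 0k = 519.426 → ⌈·⌉ = 520
j=2: r + 1k = 1055.568857… → ⌈·⌉ = 1056
j=3: r + 2k = 1591.711714… → ⌈·⌉ = 1592
j=4: r + 3k = 2127.854571… → ⌈·⌉ = 2128
j=5: r + 4k = 2663.997428… → ⌈·⌉ = 2664
j=6: r + 5k = 3200.140285… → ⌈·⌉ = 3201
j=7: r + 6k = 3736.283142… → ⌈·⌉ = 3737
j=8: r + 7k = 4272.426 → ⌈·⌉ = 4273
j=9: r + 8k = 4808.568857… → ⌈·⌉ = 4809
j=10: r + 9k = 5344.711714… → ⌈·⌉ = 5345
j=11: r + 10k = 5880.854571… → ⌈·⌉ = 5881
j=12: r + 11k = 6416.997428… → ⌈·⌉ = 6417
j=13: r + 12k = 6953.140285… → ⌈·⌉ = 6954
j=14: r + 13k = 7489.283142… → ⌈·⌉ = 7490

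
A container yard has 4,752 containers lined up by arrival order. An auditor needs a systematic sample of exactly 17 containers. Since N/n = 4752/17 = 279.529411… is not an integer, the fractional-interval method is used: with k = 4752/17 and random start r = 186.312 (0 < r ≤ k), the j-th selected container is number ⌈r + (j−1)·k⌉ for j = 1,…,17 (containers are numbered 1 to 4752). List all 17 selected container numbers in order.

j=1: r + 0k = 186.312 → ⌈·⌉ = 187
j=2: r + 1k = 465.841411… → ⌈·⌉ = 466
j=3: r + 2k = 745.370823… → ⌈·⌉ = 746
j=4: r + 3k = 1024.900235… → ⌈·⌉ = 1025
j=5: r + 4k = 1304.429647… → ⌈·⌉ = 1305
j=6: r + 5k = 1583.959058… → ⌈·⌉ = 1584
j=7: r + 6k = 1863.488470… → ⌈·⌉ = 1864
j=8: r + 7k = 2143.017882… → ⌈·⌉ = 2144
j=9: r + 8k = 2422.547294… → ⌈·⌉ = 2423
j=10: r + 9k = 2702.076705… → ⌈·⌉ = 2703
j=11: r + 10k = 2981.606117… → ⌈·⌉ = 2982
j=12: r + 11k = 3261.135529… → ⌈·⌉ = 3262
j=13: r + 12k = 3540.664941… → ⌈·⌉ = 3541
j=14: r + 13k = 3820.194352… → ⌈·⌉ = 3821
j=15: r + 14k = 4099.723764… → ⌈·⌉ = 4100
j=16: r + 15k = 4379.253176… → ⌈·⌉ = 4380
j=17: r + 16k = 4658.782588… → ⌈·⌉ = 4659

187, 466, 746, 1025, 1305, 1584, 1864, 2144, 2423, 2703, 2982, 3262, 3541, 3821, 4100, 4380, 4659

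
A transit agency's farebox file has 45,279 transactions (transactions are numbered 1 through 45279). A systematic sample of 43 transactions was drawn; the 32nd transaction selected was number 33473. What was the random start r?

830

k = 45279/43 = 1053
r = 33473 − (32−1)×1053 = 33473 − 32643 = 830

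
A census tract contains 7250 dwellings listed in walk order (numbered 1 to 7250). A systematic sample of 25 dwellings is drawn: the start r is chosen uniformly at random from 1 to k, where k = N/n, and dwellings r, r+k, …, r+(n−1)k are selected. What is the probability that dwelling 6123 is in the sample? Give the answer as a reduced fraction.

1/290

k = 7250/25 = 290.
Dwelling 6123 is selected iff r ≡ 6123 (mod 290); exactly one such r in {1,…,290}.
Inclusion probability = 1/290.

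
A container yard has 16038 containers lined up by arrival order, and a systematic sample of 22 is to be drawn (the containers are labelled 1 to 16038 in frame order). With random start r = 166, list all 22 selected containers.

166, 895, 1624, 2353, 3082, 3811, 4540, 5269, 5998, 6727, 7456, 8185, 8914, 9643, 10372, 11101, 11830, 12559, 13288, 14017, 14746, 15475

k = N/n = 16038/22 = 729
container 1: 166
container 2: 166 + 729 = 895
container 3: 895 + 729 = 1624
container 4: 1624 + 729 = 2353
container 5: 2353 + 729 = 3082
container 6: 3082 + 729 = 3811
container 7: 3811 + 729 = 4540
container 8: 4540 + 729 = 5269
container 9: 5269 + 729 = 5998
container 10: 5998 + 729 = 6727
container 11: 6727 + 729 = 7456
container 12: 7456 + 729 = 8185
container 13: 8185 + 729 = 8914
container 14: 8914 + 729 = 9643
container 15: 9643 + 729 = 10372
container 16: 10372 + 729 = 11101
container 17: 11101 + 729 = 11830
container 18: 11830 + 729 = 12559
container 19: 12559 + 729 = 13288
container 20: 13288 + 729 = 14017
container 21: 14017 + 729 = 14746
container 22: 14746 + 729 = 15475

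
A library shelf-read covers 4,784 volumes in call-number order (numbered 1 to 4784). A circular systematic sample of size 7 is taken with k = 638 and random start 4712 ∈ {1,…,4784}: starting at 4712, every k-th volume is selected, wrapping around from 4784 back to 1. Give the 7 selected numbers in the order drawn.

Selection 1: 4712
Selection 2: 4712 + 638 = 5350 → 5350 − 4784 = 566
Selection 3: 566 + 638 = 1204
Selection 4: 1204 + 638 = 1842
Selection 5: 1842 + 638 = 2480
Selection 6: 2480 + 638 = 3118
Selection 7: 3118 + 638 = 3756

4712, 566, 1204, 1842, 2480, 3118, 3756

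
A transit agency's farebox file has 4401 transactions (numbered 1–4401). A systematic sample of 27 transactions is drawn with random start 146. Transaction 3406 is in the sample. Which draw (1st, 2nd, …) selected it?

k = 4401/27 = 163
position = (3406 − 146)/163 + 1 = 3260/163 + 1 = 20 + 1 = 21

21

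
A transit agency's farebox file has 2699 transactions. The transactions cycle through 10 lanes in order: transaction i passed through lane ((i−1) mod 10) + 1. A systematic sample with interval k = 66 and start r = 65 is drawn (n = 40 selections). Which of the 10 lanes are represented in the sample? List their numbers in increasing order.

Consecutive selections differ by k = 66, so their lane numbers differ by 66 mod 10 = 6.
gcd(66, 10) = 2, so the sample visits 10/2 = 5 distinct residues mod 10.
Start 65 is lane 5; the lanes hit are 1, 3, 5, 7, 9.

1, 3, 5, 7, 9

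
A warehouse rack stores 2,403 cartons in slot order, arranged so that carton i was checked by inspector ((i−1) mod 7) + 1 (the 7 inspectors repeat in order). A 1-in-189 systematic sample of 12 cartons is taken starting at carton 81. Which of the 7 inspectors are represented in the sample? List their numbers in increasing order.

4

Consecutive selections differ by k = 189, so their inspector numbers differ by 189 mod 7 = 0.
gcd(189, 7) = 7, so the sample visits 7/7 = 1 distinct residues mod 7.
Start 81 is inspector 4; the inspectors hit are 4.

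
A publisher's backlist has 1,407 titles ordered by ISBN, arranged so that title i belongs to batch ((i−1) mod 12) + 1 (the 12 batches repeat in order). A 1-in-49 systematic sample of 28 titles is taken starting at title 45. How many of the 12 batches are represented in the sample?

12

Consecutive selections differ by k = 49, so their batch numbers differ by 49 mod 12 = 1.
gcd(49, 12) = 1, so the sample visits 12/1 = 12 distinct residues mod 12.
Start 45 is batch 9; the batches hit are 1, 2, 3, 4, 5, 6, 7, 8, 9, 10, 11, 12.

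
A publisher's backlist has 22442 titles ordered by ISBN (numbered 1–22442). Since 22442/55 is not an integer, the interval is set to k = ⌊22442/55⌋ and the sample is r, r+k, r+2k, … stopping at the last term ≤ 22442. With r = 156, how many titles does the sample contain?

55

k = ⌊22442/55⌋ = 408
Achieved size = ⌊(22442 − 156)/408⌋ + 1 = ⌊22286/408⌋ + 1 = 54 + 1 = 55
(last selection: 156 + 54×408 = 22188 ≤ 22442; next would be 22596 > 22442)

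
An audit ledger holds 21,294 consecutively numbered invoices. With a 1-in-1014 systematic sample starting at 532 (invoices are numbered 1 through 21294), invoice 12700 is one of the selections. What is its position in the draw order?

k = 1014
position = (12700 − 532)/1014 + 1 = 12168/1014 + 1 = 12 + 1 = 13

13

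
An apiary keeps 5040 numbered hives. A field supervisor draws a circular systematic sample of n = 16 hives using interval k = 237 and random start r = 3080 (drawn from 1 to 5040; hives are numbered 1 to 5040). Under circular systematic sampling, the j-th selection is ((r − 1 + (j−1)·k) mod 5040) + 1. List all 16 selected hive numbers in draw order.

3080, 3317, 3554, 3791, 4028, 4265, 4502, 4739, 4976, 173, 410, 647, 884, 1121, 1358, 1595

Selection 1: 3080
Selection 2: 3080 + 237 = 3317
Selection 3: 3317 + 237 = 3554
Selection 4: 3554 + 237 = 3791
Selection 5: 3791 + 237 = 4028
Selection 6: 4028 + 237 = 4265
Selection 7: 4265 + 237 = 4502
Selection 8: 4502 + 237 = 4739
Selection 9: 4739 + 237 = 4976
Selection 10: 4976 + 237 = 5213 → 5213 − 5040 = 173
Selection 11: 173 + 237 = 410
Selection 12: 410 + 237 = 647
Selection 13: 647 + 237 = 884
Selection 14: 884 + 237 = 1121
Selection 15: 1121 + 237 = 1358
Selection 16: 1358 + 237 = 1595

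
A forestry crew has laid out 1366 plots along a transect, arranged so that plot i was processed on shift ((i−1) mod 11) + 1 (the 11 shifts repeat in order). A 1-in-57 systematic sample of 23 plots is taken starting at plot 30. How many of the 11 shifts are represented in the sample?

11

Consecutive selections differ by k = 57, so their shift numbers differ by 57 mod 11 = 2.
gcd(57, 11) = 1, so the sample visits 11/1 = 11 distinct residues mod 11.
Start 30 is shift 8; the shifts hit are 1, 2, 3, 4, 5, 6, 7, 8, 9, 10, 11.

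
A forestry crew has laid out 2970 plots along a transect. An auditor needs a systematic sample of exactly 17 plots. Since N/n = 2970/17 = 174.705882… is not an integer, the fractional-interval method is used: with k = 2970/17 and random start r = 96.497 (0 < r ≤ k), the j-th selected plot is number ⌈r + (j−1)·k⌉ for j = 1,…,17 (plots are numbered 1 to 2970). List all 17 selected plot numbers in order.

j=1: r + 0k = 96.497 → ⌈·⌉ = 97
j=2: r + 1k = 271.202882… → ⌈·⌉ = 272
j=3: r + 2k = 445.908764… → ⌈·⌉ = 446
j=4: r + 3k = 620.614647… → ⌈·⌉ = 621
j=5: r + 4k = 795.320529… → ⌈·⌉ = 796
j=6: r + 5k = 970.026411… → ⌈·⌉ = 971
j=7: r + 6k = 1144.732294… → ⌈·⌉ = 1145
j=8: r + 7k = 1319.438176… → ⌈·⌉ = 1320
j=9: r + 8k = 1494.144058… → ⌈·⌉ = 1495
j=10: r + 9k = 1668.849941… → ⌈·⌉ = 1669
j=11: r + 10k = 1843.555823… → ⌈·⌉ = 1844
j=12: r + 11k = 2018.261705… → ⌈·⌉ = 2019
j=13: r + 12k = 2192.967588… → ⌈·⌉ = 2193
j=14: r + 13k = 2367.673470… → ⌈·⌉ = 2368
j=15: r + 14k = 2542.379352… → ⌈·⌉ = 2543
j=16: r + 15k = 2717.085235… → ⌈·⌉ = 2718
j=17: r + 16k = 2891.791117… → ⌈·⌉ = 2892

97, 272, 446, 621, 796, 971, 1145, 1320, 1495, 1669, 1844, 2019, 2193, 2368, 2543, 2718, 2892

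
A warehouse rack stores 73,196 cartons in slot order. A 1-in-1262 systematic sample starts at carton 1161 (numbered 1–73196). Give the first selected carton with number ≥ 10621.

11257

k = 1262
Steps past start: ⌈(10621 − 1161)/1262⌉ = ⌈9460/1262⌉ = 8
Selected carton: 1161 + 8×1262 = 11257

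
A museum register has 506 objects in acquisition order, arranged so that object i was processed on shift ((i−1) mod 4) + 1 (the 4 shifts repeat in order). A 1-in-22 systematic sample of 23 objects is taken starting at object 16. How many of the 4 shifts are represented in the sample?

2

Consecutive selections differ by k = 22, so their shift numbers differ by 22 mod 4 = 2.
gcd(22, 4) = 2, so the sample visits 4/2 = 2 distinct residues mod 4.
Start 16 is shift 4; the shifts hit are 2, 4.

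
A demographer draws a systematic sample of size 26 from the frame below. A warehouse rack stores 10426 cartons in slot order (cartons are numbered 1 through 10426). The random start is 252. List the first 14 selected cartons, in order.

252, 653, 1054, 1455, 1856, 2257, 2658, 3059, 3460, 3861, 4262, 4663, 5064, 5465

k = N/n = 10426/26 = 401
carton 1: 252
carton 2: 252 + 401 = 653
carton 3: 653 + 401 = 1054
carton 4: 1054 + 401 = 1455
carton 5: 1455 + 401 = 1856
carton 6: 1856 + 401 = 2257
carton 7: 2257 + 401 = 2658
carton 8: 2658 + 401 = 3059
carton 9: 3059 + 401 = 3460
carton 10: 3460 + 401 = 3861
carton 11: 3861 + 401 = 4262
carton 12: 4262 + 401 = 4663
carton 13: 4663 + 401 = 5064
carton 14: 5064 + 401 = 5465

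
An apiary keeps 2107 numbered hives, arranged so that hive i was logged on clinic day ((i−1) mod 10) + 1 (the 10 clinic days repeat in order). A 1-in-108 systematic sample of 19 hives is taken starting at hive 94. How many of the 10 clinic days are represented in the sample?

5

Consecutive selections differ by k = 108, so their clinic day numbers differ by 108 mod 10 = 8.
gcd(108, 10) = 2, so the sample visits 10/2 = 5 distinct residues mod 10.
Start 94 is clinic day 4; the clinic days hit are 2, 4, 6, 8, 10.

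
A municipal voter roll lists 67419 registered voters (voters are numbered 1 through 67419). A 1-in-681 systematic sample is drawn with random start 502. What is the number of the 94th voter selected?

63835

k = 681
94th selection = r + (94−1)·k = 502 + 93×681 = 502 + 63333 = 63835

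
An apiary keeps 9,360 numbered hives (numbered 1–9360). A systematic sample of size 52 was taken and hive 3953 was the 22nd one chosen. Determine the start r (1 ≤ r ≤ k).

173

k = 9360/52 = 180
r = 3953 − (22−1)×180 = 3953 − 3780 = 173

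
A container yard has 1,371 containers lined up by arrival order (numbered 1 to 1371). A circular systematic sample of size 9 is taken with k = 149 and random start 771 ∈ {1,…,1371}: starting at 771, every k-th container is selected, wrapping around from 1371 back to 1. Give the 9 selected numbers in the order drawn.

Selection 1: 771
Selection 2: 771 + 149 = 920
Selection 3: 920 + 149 = 1069
Selection 4: 1069 + 149 = 1218
Selection 5: 1218 + 149 = 1367
Selection 6: 1367 + 149 = 1516 → 1516 − 1371 = 145
Selection 7: 145 + 149 = 294
Selection 8: 294 + 149 = 443
Selection 9: 443 + 149 = 592

771, 920, 1069, 1218, 1367, 145, 294, 443, 592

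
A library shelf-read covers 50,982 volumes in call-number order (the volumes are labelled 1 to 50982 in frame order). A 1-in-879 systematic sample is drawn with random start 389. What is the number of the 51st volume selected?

44339

k = 879
51st selection = r + (51−1)·k = 389 + 50×879 = 389 + 43950 = 44339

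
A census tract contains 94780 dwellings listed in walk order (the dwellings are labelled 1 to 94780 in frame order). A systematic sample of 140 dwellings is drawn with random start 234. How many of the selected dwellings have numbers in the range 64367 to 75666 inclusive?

k = 94780/140 = 677
First selection ≥ 64367: 234 + ⌈(64367−234)/677⌉·677 = 234 + 95×677 = 64549
Last selection ≤ 75666: 234 + ⌊(75666−234)/677⌋·677 = 234 + 111×677 = 75381
Count = 111 − 95 + 1 = 17

17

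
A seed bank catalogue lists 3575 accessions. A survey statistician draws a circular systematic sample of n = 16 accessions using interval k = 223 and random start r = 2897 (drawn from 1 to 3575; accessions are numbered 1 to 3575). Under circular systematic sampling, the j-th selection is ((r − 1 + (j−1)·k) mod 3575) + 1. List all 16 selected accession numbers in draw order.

Selection 1: 2897
Selection 2: 2897 + 223 = 3120
Selection 3: 3120 + 223 = 3343
Selection 4: 3343 + 223 = 3566
Selection 5: 3566 + 223 = 3789 → 3789 − 3575 = 214
Selection 6: 214 + 223 = 437
Selection 7: 437 + 223 = 660
Selection 8: 660 + 223 = 883
Selection 9: 883 + 223 = 1106
Selection 10: 1106 + 223 = 1329
Selection 11: 1329 + 223 = 1552
Selection 12: 1552 + 223 = 1775
Selection 13: 1775 + 223 = 1998
Selection 14: 1998 + 223 = 2221
Selection 15: 2221 + 223 = 2444
Selection 16: 2444 + 223 = 2667

2897, 3120, 3343, 3566, 214, 437, 660, 883, 1106, 1329, 1552, 1775, 1998, 2221, 2444, 2667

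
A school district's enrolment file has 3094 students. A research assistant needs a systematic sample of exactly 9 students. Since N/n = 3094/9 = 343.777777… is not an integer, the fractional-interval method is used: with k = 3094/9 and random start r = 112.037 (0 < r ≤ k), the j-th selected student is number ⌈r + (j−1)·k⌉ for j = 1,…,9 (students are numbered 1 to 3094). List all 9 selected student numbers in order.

113, 456, 800, 1144, 1488, 1831, 2175, 2519, 2863

j=1: r + 0k = 112.037 → ⌈·⌉ = 113
j=2: r + 1k = 455.814777… → ⌈·⌉ = 456
j=3: r + 2k = 799.592555… → ⌈·⌉ = 800
j=4: r + 3k = 1143.370333… → ⌈·⌉ = 1144
j=5: r + 4k = 1487.148111… → ⌈·⌉ = 1488
j=6: r + 5k = 1830.925888… → ⌈·⌉ = 1831
j=7: r + 6k = 2174.703666… → ⌈·⌉ = 2175
j=8: r + 7k = 2518.481444… → ⌈·⌉ = 2519
j=9: r + 8k = 2862.259222… → ⌈·⌉ = 2863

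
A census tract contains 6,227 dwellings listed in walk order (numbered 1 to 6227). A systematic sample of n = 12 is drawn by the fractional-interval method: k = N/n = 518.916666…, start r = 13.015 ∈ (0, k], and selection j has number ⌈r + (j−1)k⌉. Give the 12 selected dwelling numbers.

j=1: r + 0k = 13.015 → ⌈·⌉ = 14
j=2: r + 1k = 531.931666… → ⌈·⌉ = 532
j=3: r + 2k = 1050.848333… → ⌈·⌉ = 1051
j=4: r + 3k = 1569.765 → ⌈·⌉ = 1570
j=5: r + 4k = 2088.681666… → ⌈·⌉ = 2089
j=6: r + 5k = 2607.598333… → ⌈·⌉ = 2608
j=7: r + 6k = 3126.515 → ⌈·⌉ = 3127
j=8: r + 7k = 3645.431666… → ⌈·⌉ = 3646
j=9: r + 8k = 4164.348333… → ⌈·⌉ = 4165
j=10: r + 9k = 4683.265 → ⌈·⌉ = 4684
j=11: r + 10k = 5202.181666… → ⌈·⌉ = 5203
j=12: r + 11k = 5721.098333… → ⌈·⌉ = 5722

14, 532, 1051, 1570, 2089, 2608, 3127, 3646, 4165, 4684, 5203, 5722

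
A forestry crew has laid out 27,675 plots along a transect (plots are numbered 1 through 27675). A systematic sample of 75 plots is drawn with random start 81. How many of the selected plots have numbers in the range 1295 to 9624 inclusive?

k = 27675/75 = 369
First selection ≥ 1295: 81 + ⌈(1295−81)/369⌉·369 = 81 + 4×369 = 1557
Last selection ≤ 9624: 81 + ⌊(9624−81)/369⌋·369 = 81 + 25×369 = 9306
Count = 25 − 4 + 1 = 22

22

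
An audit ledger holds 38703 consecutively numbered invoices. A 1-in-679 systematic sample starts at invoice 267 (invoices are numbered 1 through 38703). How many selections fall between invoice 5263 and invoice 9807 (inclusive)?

k = 679
First selection ≥ 5263: 267 + ⌈(5263−267)/679⌉·679 = 267 + 8×679 = 5699
Last selection ≤ 9807: 267 + ⌊(9807−267)/679⌋·679 = 267 + 14×679 = 9773
Count = 14 − 8 + 1 = 7

7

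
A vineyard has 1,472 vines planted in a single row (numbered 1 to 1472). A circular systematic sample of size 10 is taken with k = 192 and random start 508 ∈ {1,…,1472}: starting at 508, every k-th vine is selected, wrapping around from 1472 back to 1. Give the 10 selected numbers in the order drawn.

508, 700, 892, 1084, 1276, 1468, 188, 380, 572, 764

Selection 1: 508
Selection 2: 508 + 192 = 700
Selection 3: 700 + 192 = 892
Selection 4: 892 + 192 = 1084
Selection 5: 1084 + 192 = 1276
Selection 6: 1276 + 192 = 1468
Selection 7: 1468 + 192 = 1660 → 1660 − 1472 = 188
Selection 8: 188 + 192 = 380
Selection 9: 380 + 192 = 572
Selection 10: 572 + 192 = 764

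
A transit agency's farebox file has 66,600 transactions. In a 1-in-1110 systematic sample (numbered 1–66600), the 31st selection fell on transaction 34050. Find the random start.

k = 1110
r = 34050 − (31−1)×1110 = 34050 − 33300 = 750

750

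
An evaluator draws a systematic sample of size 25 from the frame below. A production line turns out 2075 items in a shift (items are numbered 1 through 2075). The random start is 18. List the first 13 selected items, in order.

18, 101, 184, 267, 350, 433, 516, 599, 682, 765, 848, 931, 1014

k = N/n = 2075/25 = 83
item 1: 18
item 2: 18 + 83 = 101
item 3: 101 + 83 = 184
item 4: 184 + 83 = 267
item 5: 267 + 83 = 350
item 6: 350 + 83 = 433
item 7: 433 + 83 = 516
item 8: 516 + 83 = 599
item 9: 599 + 83 = 682
item 10: 682 + 83 = 765
item 11: 765 + 83 = 848
item 12: 848 + 83 = 931
item 13: 931 + 83 = 1014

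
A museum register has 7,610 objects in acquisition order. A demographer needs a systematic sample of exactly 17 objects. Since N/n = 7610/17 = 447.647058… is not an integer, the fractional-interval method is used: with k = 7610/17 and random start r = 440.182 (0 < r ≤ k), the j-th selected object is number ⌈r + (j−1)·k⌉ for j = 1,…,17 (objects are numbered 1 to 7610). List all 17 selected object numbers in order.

j=1: r + 0k = 440.182 → ⌈·⌉ = 441
j=2: r + 1k = 887.829058… → ⌈·⌉ = 888
j=3: r + 2k = 1335.476117… → ⌈·⌉ = 1336
j=4: r + 3k = 1783.123176… → ⌈·⌉ = 1784
j=5: r + 4k = 2230.770235… → ⌈·⌉ = 2231
j=6: r + 5k = 2678.417294… → ⌈·⌉ = 2679
j=7: r + 6k = 3126.064352… → ⌈·⌉ = 3127
j=8: r + 7k = 3573.711411… → ⌈·⌉ = 3574
j=9: r + 8k = 4021.358470… → ⌈·⌉ = 4022
j=10: r + 9k = 4469.005529… → ⌈·⌉ = 4470
j=11: r + 10k = 4916.652588… → ⌈·⌉ = 4917
j=12: r + 11k = 5364.299647… → ⌈·⌉ = 5365
j=13: r + 12k = 5811.946705… → ⌈·⌉ = 5812
j=14: r + 13k = 6259.593764… → ⌈·⌉ = 6260
j=15: r + 14k = 6707.240823… → ⌈·⌉ = 6708
j=16: r + 15k = 7154.887882… → ⌈·⌉ = 7155
j=17: r + 16k = 7602.534941… → ⌈·⌉ = 7603

441, 888, 1336, 1784, 2231, 2679, 3127, 3574, 4022, 4470, 4917, 5365, 5812, 6260, 6708, 7155, 7603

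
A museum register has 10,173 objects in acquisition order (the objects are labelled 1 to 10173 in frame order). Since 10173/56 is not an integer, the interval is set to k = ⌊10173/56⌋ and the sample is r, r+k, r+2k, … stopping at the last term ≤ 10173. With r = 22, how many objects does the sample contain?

57

k = ⌊10173/56⌋ = 181
Achieved size = ⌊(10173 − 22)/181⌋ + 1 = ⌊10151/181⌋ + 1 = 56 + 1 = 57
(last selection: 22 + 56×181 = 10158 ≤ 10173; next would be 10339 > 10173)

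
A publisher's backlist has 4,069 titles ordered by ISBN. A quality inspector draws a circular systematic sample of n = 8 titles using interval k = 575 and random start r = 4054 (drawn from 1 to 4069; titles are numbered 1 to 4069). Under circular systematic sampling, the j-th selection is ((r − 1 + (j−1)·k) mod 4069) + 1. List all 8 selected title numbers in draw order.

4054, 560, 1135, 1710, 2285, 2860, 3435, 4010

Selection 1: 4054
Selection 2: 4054 + 575 = 4629 → 4629 − 4069 = 560
Selection 3: 560 + 575 = 1135
Selection 4: 1135 + 575 = 1710
Selection 5: 1710 + 575 = 2285
Selection 6: 2285 + 575 = 2860
Selection 7: 2860 + 575 = 3435
Selection 8: 3435 + 575 = 4010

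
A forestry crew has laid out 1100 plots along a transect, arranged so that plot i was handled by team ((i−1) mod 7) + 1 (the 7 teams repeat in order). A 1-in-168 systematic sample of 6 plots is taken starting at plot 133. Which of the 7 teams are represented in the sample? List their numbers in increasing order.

Consecutive selections differ by k = 168, so their team numbers differ by 168 mod 7 = 0.
gcd(168, 7) = 7, so the sample visits 7/7 = 1 distinct residues mod 7.
Start 133 is team 7; the teams hit are 7.

7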